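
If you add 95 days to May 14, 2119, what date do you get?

May has 31 days: +18 → Jun 1, 2119 (77 left).
Jun has 30 days: +30 → Jul 1, 2119 (47 left).
Jul has 31 days: +31 → Aug 1, 2119 (16 left).
+16 → Aug 17, 2119.

August 17, 2119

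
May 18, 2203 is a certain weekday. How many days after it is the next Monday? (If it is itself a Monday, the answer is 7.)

May 18, 2203 is a Wednesday.
From Wednesday to the next Monday is 5 days.

5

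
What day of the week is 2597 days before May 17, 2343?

Monday

May 17, 2343 is a Monday.
2597 mod 7 = 0, so 2597 days before a Monday is Monday − 0 = Monday.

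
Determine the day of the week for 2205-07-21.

Sunday

January 1, 2205 is a Tuesday.
Jan 1, 2205 → Feb 1, 2205: 31 days (January has 31).
Feb 1, 2205 → Mar 1, 2205: 28 days (February has 28).
Mar 1, 2205 → Apr 1, 2205: 31 days (March has 31).
Apr 1, 2205 → May 1, 2205: 30 days (April has 30).
May 1, 2205 → Jun 1, 2205: 31 days (May has 31).
Jun 1, 2205 → Jul 1, 2205: 30 days (June has 30).
Jul 1, 2205 → Jul 21, 2205: 20 days.
Total: 201 days.
201 mod 7 = 5, so Tuesday + 5 = Sunday.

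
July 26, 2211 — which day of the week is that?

Doomsday rule: the anchor day for the 2200s is Friday. For year 11: 11÷12 = 0 r 11, and 11÷4 = 2, so 0+11+2 = 13.
Friday + 13 ≡ Thursday — that's 2211's doomsday.
In July the doomsday date is Jul 11.
Jul 26 is 15 days after Jul 11; 15 mod 7 = 1, so Thursday + 1 = Friday.

Friday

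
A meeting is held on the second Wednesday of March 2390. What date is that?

March 14, 2390

March 1, 2390 is a Thursday.
The first Wednesday is therefore March 7 (6 days later).
The second Wednesday is 7 + 1×7 = March 14.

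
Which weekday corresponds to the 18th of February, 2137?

Doomsday rule: the anchor day for the 2100s is Sunday. For year 37: 37÷12 = 3 r 1, and 1÷4 = 0, so 3+1+0 = 4.
Sunday + 4 ≡ Thursday — that's 2137's doomsday.
In February the doomsday date is Feb 28 (2137 is not a leap year).
Feb 18 is 10 days before Feb 28; 10 mod 7 = 3, so Thursday − 3 = Monday.

Monday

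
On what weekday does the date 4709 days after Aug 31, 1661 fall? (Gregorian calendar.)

Aug 31, 1661 is a Wednesday.
4709 mod 7 = 5, so 4709 days after a Wednesday is Wednesday + 5 = Monday.

Monday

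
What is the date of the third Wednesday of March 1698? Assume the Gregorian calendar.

March 1, 1698 is a Saturday.
The first Wednesday is therefore March 5 (4 days later).
The third Wednesday is 5 + 2×7 = March 19.

March 19, 1698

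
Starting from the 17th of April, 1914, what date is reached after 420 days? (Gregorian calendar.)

+365 (one year) → Apr 17, 1915 (55 left).
Apr has 30 days: +14 → May 1, 1915 (41 left).
May has 31 days: +31 → Jun 1, 1915 (10 left).
+10 → Jun 11, 1915.

June 11, 1915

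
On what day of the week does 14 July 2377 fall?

Thursday

Doomsday rule: the anchor day for the 2300s is Wednesday. For year 77: 77÷12 = 6 r 5, and 5÷4 = 1, so 6+5+1 = 12.
Wednesday + 12 ≡ Monday — that's 2377's doomsday.
In July the doomsday date is Jul 11.
Jul 14 is 3 days after Jul 11; 3 mod 7 = 3, so Monday + 3 = Thursday.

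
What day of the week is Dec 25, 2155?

Thursday

January 1, 2155 is a Wednesday.
Jan 1, 2155 → Feb 1, 2155: 31 days (January has 31).
Feb 1, 2155 → Mar 1, 2155: 28 days (February has 28).
Mar 1, 2155 → Apr 1, 2155: 31 days (March has 31).
Apr 1, 2155 → May 1, 2155: 30 days (April has 30).
May 1, 2155 → Jun 1, 2155: 31 days (May has 31).
Jun 1, 2155 → Jul 1, 2155: 30 days (June has 30).
Jul 1, 2155 → Aug 1, 2155: 31 days (July has 31).
Aug 1, 2155 → Sep 1, 2155: 31 days (August has 31).
Sep 1, 2155 → Oct 1, 2155: 30 days (September has 30).
Oct 1, 2155 → Nov 1, 2155: 31 days (October has 31).
Nov 1, 2155 → Dec 1, 2155: 30 days (November has 30).
Dec 1, 2155 → Dec 25, 2155: 24 days.
Total: 358 days.
358 mod 7 = 1, so Wednesday + 1 = Thursday.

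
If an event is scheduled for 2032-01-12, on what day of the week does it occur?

Doomsday rule: the anchor day for the 2000s is Tuesday. For year 32: 32÷12 = 2 r 8, and 8÷4 = 2, so 2+8+2 = 12.
Tuesday + 12 ≡ Sunday — that's 2032's doomsday.
In January the doomsday date is Jan 4 (2032 is a leap year (divisible by 4)).
Jan 12 is 8 days after Jan 4; 8 mod 7 = 1, so Sunday + 1 = Monday.

Monday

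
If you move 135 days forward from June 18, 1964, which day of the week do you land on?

Saturday

First find the weekday of Jun 18, 1964. Doomsday rule: the anchor day for the 1900s is Wednesday. For year 64: 64÷12 = 5 r 4, and 4÷4 = 1, so 5+4+1 = 10.
Wednesday + 10 ≡ Saturday — that's 1964's doomsday.
In June the doomsday date is Jun 6.
Jun 18 is 12 days after Jun 6; 12 mod 7 = 5, so Saturday + 5 = Thursday.
135 mod 7 = 2, so 135 days after a Thursday is Thursday + 2 = Saturday.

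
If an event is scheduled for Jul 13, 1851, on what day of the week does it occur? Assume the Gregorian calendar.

January 1, 1851 is a Wednesday.
Jan 1, 1851 → Feb 1, 1851: 31 days (January has 31).
Feb 1, 1851 → Mar 1, 1851: 28 days (February has 28).
Mar 1, 1851 → Apr 1, 1851: 31 days (March has 31).
Apr 1, 1851 → May 1, 1851: 30 days (April has 30).
May 1, 1851 → Jun 1, 1851: 31 days (May has 31).
Jun 1, 1851 → Jul 1, 1851: 30 days (June has 30).
Jul 1, 1851 → Jul 13, 1851: 12 days.
Total: 193 days.
193 mod 7 = 4, so Wednesday + 4 = Sunday.

Sunday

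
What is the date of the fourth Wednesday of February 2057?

February 1, 2057 is a Thursday.
The first Wednesday is therefore February 7 (6 days later).
The fourth Wednesday is 7 + 3×7 = February 28.

February 28, 2057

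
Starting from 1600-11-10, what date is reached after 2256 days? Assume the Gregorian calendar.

January 14, 1607

+365 (one year) → Nov 10, 1601 (1891 left).
+365 (one year) → Nov 10, 1602 (1526 left).
+365 (one year) → Nov 10, 1603 (1161 left).
+366 (one year; includes Feb 29, 1604) → Nov 10, 1604 (795 left).
+365 (one year) → Nov 10, 1605 (430 left).
+365 (one year) → Nov 10, 1606 (65 left).
Nov has 30 days: +21 → Dec 1, 1606 (44 left).
Dec has 31 days: +31 → Jan 1, 1607 (13 left).
+13 → Jan 14, 1607.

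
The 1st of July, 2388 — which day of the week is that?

Doomsday rule: the anchor day for the 2300s is Wednesday. For year 88: 88÷12 = 7 r 4, and 4÷4 = 1, so 7+4+1 = 12.
Wednesday + 12 ≡ Monday — that's 2388's doomsday.
In July the doomsday date is Jul 11.
Jul 1 is 10 days before Jul 11; 10 mod 7 = 3, so Monday − 3 = Friday.

Friday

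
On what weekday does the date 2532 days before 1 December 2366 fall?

First find the weekday of Dec 1, 2366. Doomsday rule: the anchor day for the 2300s is Wednesday. For year 66: 66÷12 = 5 r 6, and 6÷4 = 1, so 5+6+1 = 12.
Wednesday + 12 ≡ Monday — that's 2366's doomsday.
In December the doomsday date is Dec 12.
Dec 1 is 11 days before Dec 12; 11 mod 7 = 4, so Monday − 4 = Thursday.
2532 mod 7 = 5, so 2532 days before a Thursday is Thursday − 5 = Saturday.

Saturday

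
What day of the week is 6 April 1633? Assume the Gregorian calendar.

Doomsday rule: the anchor day for the 1600s is Tuesday. For year 33: 33÷12 = 2 r 9, and 9÷4 = 2, so 2+9+2 = 13.
Tuesday + 13 ≡ Monday — that's 1633's doomsday.
In April the doomsday date is Apr 4.
Apr 6 is 2 days after Apr 4; 2 mod 7 = 2, so Monday + 2 = Wednesday.

Wednesday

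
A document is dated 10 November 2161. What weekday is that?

January 1, 2161 is a Thursday.
Jan 1, 2161 → Feb 1, 2161: 31 days (January has 31).
Feb 1, 2161 → Mar 1, 2161: 28 days (February has 28).
Mar 1, 2161 → Apr 1, 2161: 31 days (March has 31).
Apr 1, 2161 → May 1, 2161: 30 days (April has 30).
May 1, 2161 → Jun 1, 2161: 31 days (May has 31).
Jun 1, 2161 → Jul 1, 2161: 30 days (June has 30).
Jul 1, 2161 → Aug 1, 2161: 31 days (July has 31).
Aug 1, 2161 → Sep 1, 2161: 31 days (August has 31).
Sep 1, 2161 → Oct 1, 2161: 30 days (September has 30).
Oct 1, 2161 → Nov 1, 2161: 31 days (October has 31).
Nov 1, 2161 → Nov 10, 2161: 9 days.
Total: 313 days.
313 mod 7 = 5, so Thursday + 5 = Tuesday.

Tuesday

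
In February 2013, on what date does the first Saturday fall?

February 2, 2013

February 1, 2013 is a Friday.
The first Saturday is therefore February 2 (1 days later).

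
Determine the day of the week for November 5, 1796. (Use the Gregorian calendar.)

Doomsday rule: the anchor day for the 1700s is Sunday. For year 96: 96÷12 = 8 r 0, and 0÷4 = 0, so 8+0+0 = 8.
Sunday + 8 ≡ Monday — that's 1796's doomsday.
In November the doomsday date is Nov 7.
Nov 5 is 2 days before Nov 7; 2 mod 7 = 2, so Monday − 2 = Saturday.

Saturday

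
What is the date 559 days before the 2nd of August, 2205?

−365 (one year) → Aug 2, 2204 (194 left).
−2 → Jul 31, 2204 (end of Jul, 31 days; 192 left).
−31 → Jun 30, 2204 (end of Jun, 30 days; 161 left).
−30 → May 31, 2204 (end of May, 31 days; 131 left).
−31 → Apr 30, 2204 (end of Apr, 30 days; 100 left).
−30 → Mar 31, 2204 (end of Mar, 31 days; 70 left).
−31 → Feb 29, 2204 (end of Feb, 29 days; 39 left).
−29 → Jan 31, 2204 (end of Jan, 31 days; 10 left).
−10 → Jan 21, 2204.

January 21, 2204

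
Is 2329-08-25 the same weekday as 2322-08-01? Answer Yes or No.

No

From Aug 1, 2322 to Aug 25, 2329 is 2581 days.
2581 mod 7 = 5, so they are different weekdays.
(Aug 1, 2322 is a Tuesday; Aug 25, 2329 is a Sunday.)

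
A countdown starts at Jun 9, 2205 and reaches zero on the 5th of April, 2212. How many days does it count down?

2492

Jun 9, 2205 → Jun 9, 2206: 365 days.
Jun 9, 2206 → Jun 9, 2207: 365 days.
Jun 9, 2207 → Jun 9, 2208: 366 days (Feb 29, 2208 is in that span).
Jun 9, 2208 → Jun 9, 2209: 365 days.
Jun 9, 2209 → Jun 9, 2210: 365 days.
Jun 9, 2210 → Jun 9, 2211: 365 days.
Jun 9, 2211 → Jul 9, 2211: 30 days (June has 30).
Jul 9, 2211 → Aug 9, 2211: 31 days (July has 31).
Aug 9, 2211 → Sep 9, 2211: 31 days (August has 31).
Sep 9, 2211 → Oct 9, 2211: 30 days (September has 30).
Oct 9, 2211 → Nov 9, 2211: 31 days (October has 31).
Nov 9, 2211 → Dec 9, 2211: 30 days (November has 30).
Dec 9, 2211 → Jan 9, 2212: 31 days (December has 31).
Jan 9, 2212 → Feb 9, 2212: 31 days (January has 31).
Feb 9, 2212 → Mar 9, 2212: 29 days (February has 29).
Mar 9, 2212 → Apr 5, 2212: 27 days.
Total: 2492 days.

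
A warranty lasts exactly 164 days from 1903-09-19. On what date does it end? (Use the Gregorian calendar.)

Sep has 30 days: +12 → Oct 1, 1903 (152 left).
Oct has 31 days: +31 → Nov 1, 1903 (121 left).
Nov has 30 days: +30 → Dec 1, 1903 (91 left).
Dec has 31 days: +31 → Jan 1, 1904 (60 left).
Jan has 31 days: +31 → Feb 1, 1904 (29 left).
Feb has 29 days: +29 → Mar 1, 1904 (0 left).

March 1, 1904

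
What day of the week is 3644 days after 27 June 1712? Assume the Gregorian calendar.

Jun 27, 1712 is a Monday.
3644 mod 7 = 4, so 3644 days after a Monday is Monday + 4 = Friday.

Friday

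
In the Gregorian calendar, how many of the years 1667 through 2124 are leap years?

Multiples of 4 in [1667,2124]: 115.
Of those, multiples of 100: 5 (not leap unless ÷400).
Multiples of 400: 1.
Leap years = 115 − 5 + 1 = 111.

111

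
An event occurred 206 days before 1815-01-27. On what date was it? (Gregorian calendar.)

July 5, 1814

−27 → Dec 31, 1814 (end of Dec, 31 days; 179 left).
−31 → Nov 30, 1814 (end of Nov, 30 days; 148 left).
−30 → Oct 31, 1814 (end of Oct, 31 days; 118 left).
−31 → Sep 30, 1814 (end of Sep, 30 days; 87 left).
−30 → Aug 31, 1814 (end of Aug, 31 days; 57 left).
−31 → Jul 31, 1814 (end of Jul, 31 days; 26 left).
−26 → Jul 5, 1814.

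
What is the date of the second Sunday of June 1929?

June 9, 1929

June 1, 1929 is a Saturday.
The first Sunday is therefore June 2 (1 days later).
The second Sunday is 2 + 1×7 = June 9.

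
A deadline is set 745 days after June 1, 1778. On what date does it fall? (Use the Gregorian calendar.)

June 15, 1780

+365 (one year) → Jun 1, 1779 (380 left).
Jun has 30 days: +30 → Jul 1, 1779 (350 left).
Jul has 31 days: +31 → Aug 1, 1779 (319 left).
Aug has 31 days: +31 → Sep 1, 1779 (288 left).
Sep has 30 days: +30 → Oct 1, 1779 (258 left).
Oct has 31 days: +31 → Nov 1, 1779 (227 left).
Nov has 30 days: +30 → Dec 1, 1779 (197 left).
Dec has 31 days: +31 → Jan 1, 1780 (166 left).
Jan has 31 days: +31 → Feb 1, 1780 (135 left).
Feb has 29 days: +29 → Mar 1, 1780 (106 left).
Mar has 31 days: +31 → Apr 1, 1780 (75 left).
Apr has 30 days: +30 → May 1, 1780 (45 left).
May has 31 days: +31 → Jun 1, 1780 (14 left).
+14 → Jun 15, 1780.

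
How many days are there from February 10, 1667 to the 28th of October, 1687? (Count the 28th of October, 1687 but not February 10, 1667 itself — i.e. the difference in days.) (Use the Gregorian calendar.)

7565

Feb 10, 1667 → Feb 10, 1668: 365 days.
Feb 10, 1668 → Feb 10, 1669: 366 days (Feb 29, 1668 is in that span).
Feb 10, 1669 → Feb 10, 1670: 365 days.
Feb 10, 1670 → Feb 10, 1671: 365 days.
Feb 10, 1671 → Feb 10, 1672: 365 days.
Feb 10, 1672 → Feb 10, 1673: 366 days (Feb 29, 1672 is in that span).
Feb 10, 1673 → Feb 10, 1674: 365 days.
Feb 10, 1674 → Feb 10, 1675: 365 days.
Feb 10, 1675 → Feb 10, 1676: 365 days.
Feb 10, 1676 → Feb 10, 1677: 366 days (Feb 29, 1676 is in that span).
Feb 10, 1677 → Feb 10, 1678: 365 days.
Feb 10, 1678 → Feb 10, 1679: 365 days.
Feb 10, 1679 → Feb 10, 1680: 365 days.
Feb 10, 1680 → Feb 10, 1681: 366 days (Feb 29, 1680 is in that span).
Feb 10, 1681 → Feb 10, 1682: 365 days.
Feb 10, 1682 → Feb 10, 1683: 365 days.
Feb 10, 1683 → Feb 10, 1684: 365 days.
Feb 10, 1684 → Feb 10, 1685: 366 days (Feb 29, 1684 is in that span).
Feb 10, 1685 → Feb 10, 1686: 365 days.
Feb 10, 1686 → Feb 10, 1687: 365 days.
Feb 10, 1687 → Mar 10, 1687: 28 days (February has 28).
Mar 10, 1687 → Apr 10, 1687: 31 days (March has 31).
Apr 10, 1687 → May 10, 1687: 30 days (April has 30).
May 10, 1687 → Jun 10, 1687: 31 days (May has 31).
Jun 10, 1687 → Jul 10, 1687: 30 days (June has 30).
Jul 10, 1687 → Aug 10, 1687: 31 days (July has 31).
Aug 10, 1687 → Sep 10, 1687: 31 days (August has 31).
Sep 10, 1687 → Oct 10, 1687: 30 days (September has 30).
Oct 10, 1687 → Oct 28, 1687: 18 days.
Total: 7565 days.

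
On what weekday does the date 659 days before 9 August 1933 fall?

Tuesday

Aug 9, 1933 is a Wednesday.
659 mod 7 = 1, so 659 days before a Wednesday is Wednesday − 1 = Tuesday.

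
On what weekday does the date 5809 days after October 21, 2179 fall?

Wednesday

Oct 21, 2179 is a Thursday.
5809 mod 7 = 6, so 5809 days after a Thursday is Thursday + 6 = Wednesday.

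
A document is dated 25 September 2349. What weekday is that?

Doomsday rule: the anchor day for the 2300s is Wednesday. For year 49: 49÷12 = 4 r 1, and 1÷4 = 0, so 4+1+0 = 5.
Wednesday + 5 ≡ Monday — that's 2349's doomsday.
In September the doomsday date is Sep 5.
Sep 25 is 20 days after Sep 5; 20 mod 7 = 6, so Monday + 6 = Sunday.

Sunday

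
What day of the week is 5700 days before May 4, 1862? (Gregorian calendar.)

Friday

First find the weekday of May 4, 1862. Doomsday rule: the anchor day for the 1800s is Friday. For year 62: 62÷12 = 5 r 2, and 2÷4 = 0, so 5+2+0 = 7.
Friday + 7 ≡ Friday — that's 1862's doomsday.
In May the doomsday date is May 9.
May 4 is 5 days before May 9; 5 mod 7 = 5, so Friday − 5 = Sunday.
5700 mod 7 = 2, so 5700 days before a Sunday is Sunday − 2 = Friday.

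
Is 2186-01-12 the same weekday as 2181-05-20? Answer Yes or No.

From May 20, 2181 to Jan 12, 2186 is 1698 days.
1698 mod 7 = 4, so they are different weekdays.
(May 20, 2181 is a Sunday; Jan 12, 2186 is a Thursday.)

No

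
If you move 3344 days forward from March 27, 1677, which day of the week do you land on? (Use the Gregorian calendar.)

First find the weekday of Mar 27, 1677. Doomsday rule: the anchor day for the 1600s is Tuesday. For year 77: 77÷12 = 6 r 5, and 5÷4 = 1, so 6+5+1 = 12.
Tuesday + 12 ≡ Sunday — that's 1677's doomsday.
In March the doomsday date is Mar 14.
Mar 27 is 13 days after Mar 14; 13 mod 7 = 6, so Sunday + 6 = Saturday.
3344 mod 7 = 5, so 3344 days after a Saturday is Saturday + 5 = Thursday.

Thursday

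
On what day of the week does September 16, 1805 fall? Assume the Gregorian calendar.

Monday

Doomsday rule: the anchor day for the 1800s is Friday. For year 05: 5÷12 = 0 r 5, and 5÷4 = 1, so 0+5+1 = 6.
Friday + 6 ≡ Thursday — that's 1805's doomsday.
In September the doomsday date is Sep 5.
Sep 16 is 11 days after Sep 5; 11 mod 7 = 4, so Thursday + 4 = Monday.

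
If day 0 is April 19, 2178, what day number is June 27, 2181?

Apr 19, 2178 → Apr 19, 2179: 365 days.
Apr 19, 2179 → Apr 19, 2180: 366 days (Feb 29, 2180 is in that span).
Apr 19, 2180 → Apr 19, 2181: 365 days.
Apr 19, 2181 → May 19, 2181: 30 days (April has 30).
May 19, 2181 → Jun 19, 2181: 31 days (May has 31).
Jun 19, 2181 → Jun 27, 2181: 8 days.
Total: 1165 days.

1165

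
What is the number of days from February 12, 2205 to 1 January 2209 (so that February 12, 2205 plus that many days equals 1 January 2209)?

1419

Feb 12, 2205 → Feb 12, 2206: 365 days.
Feb 12, 2206 → Feb 12, 2207: 365 days.
Feb 12, 2207 → Feb 12, 2208: 365 days.
Feb 12, 2208 → Mar 12, 2208: 29 days (February has 29).
Mar 12, 2208 → Apr 12, 2208: 31 days (March has 31).
Apr 12, 2208 → May 12, 2208: 30 days (April has 30).
May 12, 2208 → Jun 12, 2208: 31 days (May has 31).
Jun 12, 2208 → Jul 12, 2208: 30 days (June has 30).
Jul 12, 2208 → Aug 12, 2208: 31 days (July has 31).
Aug 12, 2208 → Sep 12, 2208: 31 days (August has 31).
Sep 12, 2208 → Oct 12, 2208: 30 days (September has 30).
Oct 12, 2208 → Nov 12, 2208: 31 days (October has 31).
Nov 12, 2208 → Dec 12, 2208: 30 days (November has 30).
Dec 12, 2208 → Jan 1, 2209: 20 days.
Total: 1419 days.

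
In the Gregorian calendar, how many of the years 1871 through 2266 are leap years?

96

Multiples of 4 in [1871,2266]: 99.
Of those, multiples of 100: 4 (not leap unless ÷400).
Multiples of 400: 1.
Leap years = 99 − 4 + 1 = 96.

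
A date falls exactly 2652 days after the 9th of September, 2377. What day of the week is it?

First find the weekday of Sep 9, 2377. Doomsday rule: the anchor day for the 2300s is Wednesday. For year 77: 77÷12 = 6 r 5, and 5÷4 = 1, so 6+5+1 = 12.
Wednesday + 12 ≡ Monday — that's 2377's doomsday.
In September the doomsday date is Sep 5.
Sep 9 is 4 days after Sep 5; 4 mod 7 = 4, so Monday + 4 = Friday.
2652 mod 7 = 6, so 2652 days after a Friday is Friday + 6 = Thursday.

Thursday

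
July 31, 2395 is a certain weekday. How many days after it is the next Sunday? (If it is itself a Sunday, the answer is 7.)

6

Jul 31, 2395 is a Monday.
From Monday to the next Sunday is 6 days.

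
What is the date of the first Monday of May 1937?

May 3, 1937

May 1, 1937 is a Saturday.
The first Monday is therefore May 3 (2 days later).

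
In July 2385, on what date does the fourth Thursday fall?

July 1, 2385 is a Monday.
The first Thursday is therefore July 4 (3 days later).
The fourth Thursday is 4 + 3×7 = July 25.

July 25, 2385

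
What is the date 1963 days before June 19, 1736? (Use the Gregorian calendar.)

−366 (one year; includes Feb 29, 1736) → Jun 19, 1735 (1597 left).
−365 (one year) → Jun 19, 1734 (1232 left).
−365 (one year) → Jun 19, 1733 (867 left).
−365 (one year) → Jun 19, 1732 (502 left).
−366 (one year; includes Feb 29, 1732) → Jun 19, 1731 (136 left).
−19 → May 31, 1731 (end of May, 31 days; 117 left).
−31 → Apr 30, 1731 (end of Apr, 30 days; 86 left).
−30 → Mar 31, 1731 (end of Mar, 31 days; 56 left).
−31 → Feb 28, 1731 (end of Feb, 28 days; 25 left).
−25 → Feb 3, 1731.

February 3, 1731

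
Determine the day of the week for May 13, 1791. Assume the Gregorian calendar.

Friday

Doomsday rule: the anchor day for the 1700s is Sunday. For year 91: 91÷12 = 7 r 7, and 7÷4 = 1, so 7+7+1 = 15.
Sunday + 15 ≡ Monday — that's 1791's doomsday.
In May the doomsday date is May 9.
May 13 is 4 days after May 9; 4 mod 7 = 4, so Monday + 4 = Friday.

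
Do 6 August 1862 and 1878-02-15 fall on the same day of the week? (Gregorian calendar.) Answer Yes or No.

No

From Aug 6, 1862 to Feb 15, 1878 is 5672 days.
5672 mod 7 = 2, so they are different weekdays.
(Aug 6, 1862 is a Wednesday; Feb 15, 1878 is a Friday.)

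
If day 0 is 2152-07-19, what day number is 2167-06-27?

5456

Jul 19, 2152 → Jul 19, 2153: 365 days.
Jul 19, 2153 → Jul 19, 2154: 365 days.
Jul 19, 2154 → Jul 19, 2155: 365 days.
Jul 19, 2155 → Jul 19, 2156: 366 days (Feb 29, 2156 is in that span).
Jul 19, 2156 → Jul 19, 2157: 365 days.
Jul 19, 2157 → Jul 19, 2158: 365 days.
Jul 19, 2158 → Jul 19, 2159: 365 days.
Jul 19, 2159 → Jul 19, 2160: 366 days (Feb 29, 2160 is in that span).
Jul 19, 2160 → Jul 19, 2161: 365 days.
Jul 19, 2161 → Jul 19, 2162: 365 days.
Jul 19, 2162 → Jul 19, 2163: 365 days.
Jul 19, 2163 → Jul 19, 2164: 366 days (Feb 29, 2164 is in that span).
Jul 19, 2164 → Jul 19, 2165: 365 days.
Jul 19, 2165 → Jul 19, 2166: 365 days.
Jul 19, 2166 → Aug 19, 2166: 31 days (July has 31).
Aug 19, 2166 → Sep 19, 2166: 31 days (August has 31).
Sep 19, 2166 → Oct 19, 2166: 30 days (September has 30).
Oct 19, 2166 → Nov 19, 2166: 31 days (October has 31).
Nov 19, 2166 → Dec 19, 2166: 30 days (November has 30).
Dec 19, 2166 → Jan 19, 2167: 31 days (December has 31).
Jan 19, 2167 → Feb 19, 2167: 31 days (January has 31).
Feb 19, 2167 → Mar 19, 2167: 28 days (February has 28).
Mar 19, 2167 → Apr 19, 2167: 31 days (March has 31).
Apr 19, 2167 → May 19, 2167: 30 days (April has 30).
May 19, 2167 → Jun 19, 2167: 31 days (May has 31).
Jun 19, 2167 → Jun 27, 2167: 8 days.
Total: 5456 days.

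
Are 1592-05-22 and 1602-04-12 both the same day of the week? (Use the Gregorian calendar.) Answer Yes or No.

Yes

From May 22, 1592 to Apr 12, 1602 is 3612 days.
3612 mod 7 = 0, so they are the same weekday.
(May 22, 1592 is a Friday; Apr 12, 1602 is a Friday.)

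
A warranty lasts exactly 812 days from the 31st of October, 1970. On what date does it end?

January 20, 1973

+365 (one year) → Oct 31, 1971 (447 left).
+366 (one year; includes Feb 29, 1972) → Oct 31, 1972 (81 left).
Oct has 31 days: +1 → Nov 1, 1972 (80 left).
Nov has 30 days: +30 → Dec 1, 1972 (50 left).
Dec has 31 days: +31 → Jan 1, 1973 (19 left).
+19 → Jan 20, 1973.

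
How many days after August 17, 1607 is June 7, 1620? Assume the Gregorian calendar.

4678

Aug 17, 1607 → Aug 17, 1608: 366 days (Feb 29, 1608 is in that span).
Aug 17, 1608 → Aug 17, 1609: 365 days.
Aug 17, 1609 → Aug 17, 1610: 365 days.
Aug 17, 1610 → Aug 17, 1611: 365 days.
Aug 17, 1611 → Aug 17, 1612: 366 days (Feb 29, 1612 is in that span).
Aug 17, 1612 → Aug 17, 1613: 365 days.
Aug 17, 1613 → Aug 17, 1614: 365 days.
Aug 17, 1614 → Aug 17, 1615: 365 days.
Aug 17, 1615 → Aug 17, 1616: 366 days (Feb 29, 1616 is in that span).
Aug 17, 1616 → Aug 17, 1617: 365 days.
Aug 17, 1617 → Aug 17, 1618: 365 days.
Aug 17, 1618 → Aug 17, 1619: 365 days.
Aug 17, 1619 → Sep 17, 1619: 31 days (August has 31).
Sep 17, 1619 → Oct 17, 1619: 30 days (September has 30).
Oct 17, 1619 → Nov 17, 1619: 31 days (October has 31).
Nov 17, 1619 → Dec 17, 1619: 30 days (November has 30).
Dec 17, 1619 → Jan 17, 1620: 31 days (December has 31).
Jan 17, 1620 → Feb 17, 1620: 31 days (January has 31).
Feb 17, 1620 → Mar 17, 1620: 29 days (February has 29).
Mar 17, 1620 → Apr 17, 1620: 31 days (March has 31).
Apr 17, 1620 → May 17, 1620: 30 days (April has 30).
May 17, 1620 → Jun 7, 1620: 21 days.
Total: 4678 days.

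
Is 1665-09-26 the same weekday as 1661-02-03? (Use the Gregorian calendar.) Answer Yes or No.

From Feb 3, 1661 to Sep 26, 1665 is 1696 days.
1696 mod 7 = 2, so they are different weekdays.
(Feb 3, 1661 is a Thursday; Sep 26, 1665 is a Saturday.)

No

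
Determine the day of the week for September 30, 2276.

Saturday

Doomsday rule: the anchor day for the 2200s is Friday. For year 76: 76÷12 = 6 r 4, and 4÷4 = 1, so 6+4+1 = 11.
Friday + 11 ≡ Tuesday — that's 2276's doomsday.
In September the doomsday date is Sep 5.
Sep 30 is 25 days after Sep 5; 25 mod 7 = 4, so Tuesday + 4 = Saturday.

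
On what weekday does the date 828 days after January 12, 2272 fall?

Sunday

Jan 12, 2272 is a Friday.
828 mod 7 = 2, so 828 days after a Friday is Friday + 2 = Sunday.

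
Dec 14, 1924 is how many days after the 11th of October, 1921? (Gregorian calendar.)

Oct 11, 1921 → Oct 11, 1922: 365 days.
Oct 11, 1922 → Oct 11, 1923: 365 days.
Oct 11, 1923 → Oct 11, 1924: 366 days (Feb 29, 1924 is in that span).
Oct 11, 1924 → Nov 11, 1924: 31 days (October has 31).
Nov 11, 1924 → Dec 11, 1924: 30 days (November has 30).
Dec 11, 1924 → Dec 14, 1924: 3 days.
Total: 1160 days.

1160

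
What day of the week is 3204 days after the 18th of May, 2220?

First find the weekday of May 18, 2220. Doomsday rule: the anchor day for the 2200s is Friday. For year 20: 20÷12 = 1 r 8, and 8÷4 = 2, so 1+8+2 = 11.
Friday + 11 ≡ Tuesday — that's 2220's doomsday.
In May the doomsday date is May 9.
May 18 is 9 days after May 9; 9 mod 7 = 2, so Tuesday + 2 = Thursday.
3204 mod 7 = 5, so 3204 days after a Thursday is Thursday + 5 = Tuesday.

Tuesday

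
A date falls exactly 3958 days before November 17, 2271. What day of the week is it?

Tuesday

First find the weekday of Nov 17, 2271. Doomsday rule: the anchor day for the 2200s is Friday. For year 71: 71÷12 = 5 r 11, and 11÷4 = 2, so 5+11+2 = 18.
Friday + 18 ≡ Tuesday — that's 2271's doomsday.
In November the doomsday date is Nov 7.
Nov 17 is 10 days after Nov 7; 10 mod 7 = 3, so Tuesday + 3 = Friday.
3958 mod 7 = 3, so 3958 days before a Friday is Friday − 3 = Tuesday.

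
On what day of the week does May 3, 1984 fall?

Doomsday rule: the anchor day for the 1900s is Wednesday. For year 84: 84÷12 = 7 r 0, and 0÷4 = 0, so 7+0+0 = 7.
Wednesday + 7 ≡ Wednesday — that's 1984's doomsday.
In May the doomsday date is May 9.
May 3 is 6 days before May 9; 6 mod 7 = 6, so Wednesday − 6 = Thursday.

Thursday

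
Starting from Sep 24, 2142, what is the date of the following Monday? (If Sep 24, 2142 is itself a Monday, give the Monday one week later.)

Sep 24, 2142 is a Monday.
From Monday to the next Monday is 7 days.
Sep 24, 2142 + 7 = Oct 1, 2142.

October 1, 2142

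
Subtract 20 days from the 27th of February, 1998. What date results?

−20 → Feb 7, 1998.

February 7, 1998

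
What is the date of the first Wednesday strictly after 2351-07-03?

July 4, 2351

Jul 3, 2351 is a Tuesday.
From Tuesday to the next Wednesday is 1 day.
Jul 3, 2351 + 1 = Jul 4, 2351.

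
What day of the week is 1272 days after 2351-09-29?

Thursday

Sep 29, 2351 is a Saturday.
1272 mod 7 = 5, so 1272 days after a Saturday is Saturday + 5 = Thursday.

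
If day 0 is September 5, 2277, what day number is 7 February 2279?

520

Sep 5, 2277 → Sep 5, 2278: 365 days.
Sep 5, 2278 → Oct 5, 2278: 30 days (September has 30).
Oct 5, 2278 → Nov 5, 2278: 31 days (October has 31).
Nov 5, 2278 → Dec 5, 2278: 30 days (November has 30).
Dec 5, 2278 → Jan 5, 2279: 31 days (December has 31).
Jan 5, 2279 → Feb 5, 2279: 31 days (January has 31).
Feb 5, 2279 → Feb 7, 2279: 2 days.
Total: 520 days.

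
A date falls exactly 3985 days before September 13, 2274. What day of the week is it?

Friday

First find the weekday of Sep 13, 2274. Doomsday rule: the anchor day for the 2200s is Friday. For year 74: 74÷12 = 6 r 2, and 2÷4 = 0, so 6+2+0 = 8.
Friday + 8 ≡ Saturday — that's 2274's doomsday.
In September the doomsday date is Sep 5.
Sep 13 is 8 days after Sep 5; 8 mod 7 = 1, so Saturday + 1 = Sunday.
3985 mod 7 = 2, so 3985 days before a Sunday is Sunday − 2 = Friday.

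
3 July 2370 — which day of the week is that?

Doomsday rule: the anchor day for the 2300s is Wednesday. For year 70: 70÷12 = 5 r 10, and 10÷4 = 2, so 5+10+2 = 17.
Wednesday + 17 ≡ Saturday — that's 2370's doomsday.
In July the doomsday date is Jul 11.
Jul 3 is 8 days before Jul 11; 8 mod 7 = 1, so Saturday − 1 = Friday.

Friday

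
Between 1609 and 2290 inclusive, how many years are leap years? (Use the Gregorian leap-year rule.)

Multiples of 4 in [1609,2290]: 170.
Of those, multiples of 100: 6 (not leap unless ÷400).
Multiples of 400: 1.
Leap years = 170 − 6 + 1 = 165.

165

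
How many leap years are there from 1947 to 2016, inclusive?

Multiples of 4 in [1947,2016]: 18.
Of those, multiples of 100: 1 (not leap unless ÷400).
Multiples of 400: 1.
Leap years = 18 − 1 + 1 = 18.

18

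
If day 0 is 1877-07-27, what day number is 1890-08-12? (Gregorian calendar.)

4764

Jul 27, 1877 → Jul 27, 1878: 365 days.
Jul 27, 1878 → Jul 27, 1879: 365 days.
Jul 27, 1879 → Jul 27, 1880: 366 days (Feb 29, 1880 is in that span).
Jul 27, 1880 → Jul 27, 1881: 365 days.
Jul 27, 1881 → Jul 27, 1882: 365 days.
Jul 27, 1882 → Jul 27, 1883: 365 days.
Jul 27, 1883 → Jul 27, 1884: 366 days (Feb 29, 1884 is in that span).
Jul 27, 1884 → Jul 27, 1885: 365 days.
Jul 27, 1885 → Jul 27, 1886: 365 days.
Jul 27, 1886 → Jul 27, 1887: 365 days.
Jul 27, 1887 → Jul 27, 1888: 366 days (Feb 29, 1888 is in that span).
Jul 27, 1888 → Jul 27, 1889: 365 days.
Jul 27, 1889 → Aug 27, 1889: 31 days (July has 31).
Aug 27, 1889 → Sep 27, 1889: 31 days (August has 31).
Sep 27, 1889 → Oct 27, 1889: 30 days (September has 30).
Oct 27, 1889 → Nov 27, 1889: 31 days (October has 31).
Nov 27, 1889 → Dec 27, 1889: 30 days (November has 30).
Dec 27, 1889 → Jan 27, 1890: 31 days (December has 31).
Jan 27, 1890 → Feb 27, 1890: 31 days (January has 31).
Feb 27, 1890 → Mar 27, 1890: 28 days (February has 28).
Mar 27, 1890 → Apr 27, 1890: 31 days (March has 31).
Apr 27, 1890 → May 27, 1890: 30 days (April has 30).
May 27, 1890 → Jun 27, 1890: 31 days (May has 31).
Jun 27, 1890 → Jul 27, 1890: 30 days (June has 30).
Jul 27, 1890 → Aug 12, 1890: 16 days.
Total: 4764 days.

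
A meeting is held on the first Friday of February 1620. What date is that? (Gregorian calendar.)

February 7, 1620

February 1, 1620 is a Saturday.
The first Friday is therefore February 7 (6 days later).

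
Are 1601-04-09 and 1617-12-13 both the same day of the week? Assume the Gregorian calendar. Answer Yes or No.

No

From Apr 9, 1601 to Dec 13, 1617 is 6092 days.
6092 mod 7 = 2, so they are different weekdays.
(Apr 9, 1601 is a Monday; Dec 13, 1617 is a Wednesday.)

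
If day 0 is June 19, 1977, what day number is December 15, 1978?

544

Jun 19, 1977 → Jun 19, 1978: 365 days.
Jun 19, 1978 → Jul 19, 1978: 30 days (June has 30).
Jul 19, 1978 → Aug 19, 1978: 31 days (July has 31).
Aug 19, 1978 → Sep 19, 1978: 31 days (August has 31).
Sep 19, 1978 → Oct 19, 1978: 30 days (September has 30).
Oct 19, 1978 → Nov 19, 1978: 31 days (October has 31).
Nov 19, 1978 → Dec 15, 1978: 26 days.
Total: 544 days.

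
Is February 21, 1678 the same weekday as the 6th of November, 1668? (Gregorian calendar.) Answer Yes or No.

From Nov 6, 1668 to Feb 21, 1678 is 3394 days.
3394 mod 7 = 6, so they are different weekdays.
(Nov 6, 1668 is a Tuesday; Feb 21, 1678 is a Monday.)

No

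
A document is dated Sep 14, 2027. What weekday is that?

Tuesday

Doomsday rule: the anchor day for the 2000s is Tuesday. For year 27: 27÷12 = 2 r 3, and 3÷4 = 0, so 2+3+0 = 5.
Tuesday + 5 ≡ Sunday — that's 2027's doomsday.
In September the doomsday date is Sep 5.
Sep 14 is 9 days after Sep 5; 9 mod 7 = 2, so Sunday + 2 = Tuesday.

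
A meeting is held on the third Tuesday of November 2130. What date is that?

November 1, 2130 is a Wednesday.
The first Tuesday is therefore November 7 (6 days later).
The third Tuesday is 7 + 2×7 = November 21.

November 21, 2130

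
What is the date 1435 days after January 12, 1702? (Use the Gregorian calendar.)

+365 (one year) → Jan 12, 1703 (1070 left).
+365 (one year) → Jan 12, 1704 (705 left).
+366 (one year; includes Feb 29, 1704) → Jan 12, 1705 (339 left).
Jan has 31 days: +20 → Feb 1, 1705 (319 left).
Feb has 28 days: +28 → Mar 1, 1705 (291 left).
Mar has 31 days: +31 → Apr 1, 1705 (260 left).
Apr has 30 days: +30 → May 1, 1705 (230 left).
May has 31 days: +31 → Jun 1, 1705 (199 left).
Jun has 30 days: +30 → Jul 1, 1705 (169 left).
Jul has 31 days: +31 → Aug 1, 1705 (138 left).
Aug has 31 days: +31 → Sep 1, 1705 (107 left).
Sep has 30 days: +30 → Oct 1, 1705 (77 left).
Oct has 31 days: +31 → Nov 1, 1705 (46 left).
Nov has 30 days: +30 → Dec 1, 1705 (16 left).
+16 → Dec 17, 1705.

December 17, 1705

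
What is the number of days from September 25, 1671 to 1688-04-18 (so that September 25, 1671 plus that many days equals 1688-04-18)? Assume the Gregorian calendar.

Sep 25, 1671 → Sep 25, 1672: 366 days (Feb 29, 1672 is in that span).
Sep 25, 1672 → Sep 25, 1673: 365 days.
Sep 25, 1673 → Sep 25, 1674: 365 days.
Sep 25, 1674 → Sep 25, 1675: 365 days.
Sep 25, 1675 → Sep 25, 1676: 366 days (Feb 29, 1676 is in that span).
Sep 25, 1676 → Sep 25, 1677: 365 days.
Sep 25, 1677 → Sep 25, 1678: 365 days.
Sep 25, 1678 → Sep 25, 1679: 365 days.
Sep 25, 1679 → Sep 25, 1680: 366 days (Feb 29, 1680 is in that span).
Sep 25, 1680 → Sep 25, 1681: 365 days.
Sep 25, 1681 → Sep 25, 1682: 365 days.
Sep 25, 1682 → Sep 25, 1683: 365 days.
Sep 25, 1683 → Sep 25, 1684: 366 days (Feb 29, 1684 is in that span).
Sep 25, 1684 → Sep 25, 1685: 365 days.
Sep 25, 1685 → Sep 25, 1686: 365 days.
Sep 25, 1686 → Sep 25, 1687: 365 days.
Sep 25, 1687 → Oct 25, 1687: 30 days (September has 30).
Oct 25, 1687 → Nov 25, 1687: 31 days (October has 31).
Nov 25, 1687 → Dec 25, 1687: 30 days (November has 30).
Dec 25, 1687 → Jan 25, 1688: 31 days (December has 31).
Jan 25, 1688 → Feb 25, 1688: 31 days (January has 31).
Feb 25, 1688 → Mar 25, 1688: 29 days (February has 29).
Mar 25, 1688 → Apr 18, 1688: 24 days.
Total: 6050 days.

6050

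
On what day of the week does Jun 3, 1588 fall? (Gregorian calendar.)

Doomsday rule: the anchor day for the 1500s is Wednesday. For year 88: 88÷12 = 7 r 4, and 4÷4 = 1, so 7+4+1 = 12.
Wednesday + 12 ≡ Monday — that's 1588's doomsday.
In June the doomsday date is Jun 6.
Jun 3 is 3 days before Jun 6; 3 mod 7 = 3, so Monday − 3 = Friday.

Friday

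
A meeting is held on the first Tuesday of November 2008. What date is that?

November 4, 2008

November 1, 2008 is a Saturday.
The first Tuesday is therefore November 4 (3 days later).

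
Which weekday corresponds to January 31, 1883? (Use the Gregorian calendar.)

Wednesday

Doomsday rule: the anchor day for the 1800s is Friday. For year 83: 83÷12 = 6 r 11, and 11÷4 = 2, so 6+11+2 = 19.
Friday + 19 ≡ Wednesday — that's 1883's doomsday.
In January the doomsday date is Jan 3 (1883 is not a leap year).
Jan 31 is 28 days after Jan 3; 28 mod 7 = 0, so Wednesday + 0 = Wednesday.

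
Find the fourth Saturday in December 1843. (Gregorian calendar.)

December 23, 1843

December 1, 1843 is a Friday.
The first Saturday is therefore December 2 (1 days later).
The fourth Saturday is 2 + 3×7 = December 23.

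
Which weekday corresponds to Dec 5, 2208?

Doomsday rule: the anchor day for the 2200s is Friday. For year 08: 8÷12 = 0 r 8, and 8÷4 = 2, so 0+8+2 = 10.
Friday + 10 ≡ Monday — that's 2208's doomsday.
In December the doomsday date is Dec 12.
Dec 5 is 7 days before Dec 12; 7 mod 7 = 0, so Monday − 0 = Monday.

Monday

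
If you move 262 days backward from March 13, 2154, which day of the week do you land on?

First find the weekday of Mar 13, 2154. Doomsday rule: the anchor day for the 2100s is Sunday. For year 54: 54÷12 = 4 r 6, and 6÷4 = 1, so 4+6+1 = 11.
Sunday + 11 ≡ Thursday — that's 2154's doomsday.
In March the doomsday date is Mar 14.
Mar 13 is 1 day before Mar 14; 1 mod 7 = 1, so Thursday − 1 = Wednesday.
262 mod 7 = 3, so 262 days before a Wednesday is Wednesday − 3 = Sunday.

Sunday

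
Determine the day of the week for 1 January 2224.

Thursday

Doomsday rule: the anchor day for the 2200s is Friday. For year 24: 24÷12 = 2 r 0, and 0÷4 = 0, so 2+0+0 = 2.
Friday + 2 ≡ Sunday — that's 2224's doomsday.
In January the doomsday date is Jan 4 (2224 is a leap year (divisible by 4)).
Jan 1 is 3 days before Jan 4; 3 mod 7 = 3, so Sunday − 3 = Thursday.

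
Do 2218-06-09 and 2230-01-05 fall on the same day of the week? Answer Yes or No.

From Jun 9, 2218 to Jan 5, 2230 is 4228 days.
4228 mod 7 = 0, so they are the same weekday.
(Jun 9, 2218 is a Tuesday; Jan 5, 2230 is a Tuesday.)

Yes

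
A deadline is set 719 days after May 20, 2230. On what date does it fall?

+365 (one year) → May 20, 2231 (354 left).
May has 31 days: +12 → Jun 1, 2231 (342 left).
Jun has 30 days: +30 → Jul 1, 2231 (312 left).
Jul has 31 days: +31 → Aug 1, 2231 (281 left).
Aug has 31 days: +31 → Sep 1, 2231 (250 left).
Sep has 30 days: +30 → Oct 1, 2231 (220 left).
Oct has 31 days: +31 → Nov 1, 2231 (189 left).
Nov has 30 days: +30 → Dec 1, 2231 (159 left).
Dec has 31 days: +31 → Jan 1, 2232 (128 left).
Jan has 31 days: +31 → Feb 1, 2232 (97 left).
Feb has 29 days: +29 → Mar 1, 2232 (68 left).
Mar has 31 days: +31 → Apr 1, 2232 (37 left).
Apr has 30 days: +30 → May 1, 2232 (7 left).
+7 → May 8, 2232.

May 8, 2232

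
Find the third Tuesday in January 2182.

January 15, 2182

January 1, 2182 is a Tuesday.
The first Tuesday is therefore January 1 (same day).
The third Tuesday is 1 + 2×7 = January 15.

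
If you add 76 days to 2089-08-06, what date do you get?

October 21, 2089

Aug has 31 days: +26 → Sep 1, 2089 (50 left).
Sep has 30 days: +30 → Oct 1, 2089 (20 left).
+20 → Oct 21, 2089.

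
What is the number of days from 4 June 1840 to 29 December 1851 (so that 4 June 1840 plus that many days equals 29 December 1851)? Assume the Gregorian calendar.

Jun 4, 1840 → Jun 4, 1841: 365 days.
Jun 4, 1841 → Jun 4, 1842: 365 days.
Jun 4, 1842 → Jun 4, 1843: 365 days.
Jun 4, 1843 → Jun 4, 1844: 366 days (Feb 29, 1844 is in that span).
Jun 4, 1844 → Jun 4, 1845: 365 days.
Jun 4, 1845 → Jun 4, 1846: 365 days.
Jun 4, 1846 → Jun 4, 1847: 365 days.
Jun 4, 1847 → Jun 4, 1848: 366 days (Feb 29, 1848 is in that span).
Jun 4, 1848 → Jun 4, 1849: 365 days.
Jun 4, 1849 → Jun 4, 1850: 365 days.
Jun 4, 1850 → Jun 4, 1851: 365 days.
Jun 4, 1851 → Jul 4, 1851: 30 days (June has 30).
Jul 4, 1851 → Aug 4, 1851: 31 days (July has 31).
Aug 4, 1851 → Sep 4, 1851: 31 days (August has 31).
Sep 4, 1851 → Oct 4, 1851: 30 days (September has 30).
Oct 4, 1851 → Nov 4, 1851: 31 days (October has 31).
Nov 4, 1851 → Dec 4, 1851: 30 days (November has 30).
Dec 4, 1851 → Dec 29, 1851: 25 days.
Total: 4225 days.

4225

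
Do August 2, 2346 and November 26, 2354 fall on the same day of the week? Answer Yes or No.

From Aug 2, 2346 to Nov 26, 2354 is 3038 days.
3038 mod 7 = 0, so they are the same weekday.
(Aug 2, 2346 is a Friday; Nov 26, 2354 is a Friday.)

Yes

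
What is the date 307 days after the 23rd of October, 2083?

Oct has 31 days: +9 → Nov 1, 2083 (298 left).
Nov has 30 days: +30 → Dec 1, 2083 (268 left).
Dec has 31 days: +31 → Jan 1, 2084 (237 left).
Jan has 31 days: +31 → Feb 1, 2084 (206 left).
Feb has 29 days: +29 → Mar 1, 2084 (177 left).
Mar has 31 days: +31 → Apr 1, 2084 (146 left).
Apr has 30 days: +30 → May 1, 2084 (116 left).
May has 31 days: +31 → Jun 1, 2084 (85 left).
Jun has 30 days: +30 → Jul 1, 2084 (55 left).
Jul has 31 days: +31 → Aug 1, 2084 (24 left).
+24 → Aug 25, 2084.

August 25, 2084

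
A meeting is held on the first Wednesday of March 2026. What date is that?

March 1, 2026 is a Sunday.
The first Wednesday is therefore March 4 (3 days later).

March 4, 2026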